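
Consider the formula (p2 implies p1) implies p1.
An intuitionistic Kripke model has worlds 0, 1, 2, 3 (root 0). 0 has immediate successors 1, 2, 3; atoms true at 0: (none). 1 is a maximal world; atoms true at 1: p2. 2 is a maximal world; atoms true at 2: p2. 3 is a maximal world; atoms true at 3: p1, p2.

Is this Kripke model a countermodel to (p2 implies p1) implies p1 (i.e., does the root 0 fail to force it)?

0 forces (p2 implies p1) implies p1: every world accessible from 0 that forces p2 implies p1 (namely 3) also forces p1.
So the root 0 forces (p2 implies p1) implies p1; the model is not a countermodel.

No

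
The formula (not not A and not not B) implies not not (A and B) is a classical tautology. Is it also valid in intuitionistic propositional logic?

This is the distribution of double negation over conjunction, which is intuitionistically derivable.
Assume not not A, not not B, and not (A and B). From A we'd get not B (since A and B is refuted), contradicting not not B; so not A, contradicting not not A.

Yes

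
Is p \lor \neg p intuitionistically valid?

No

This is the law of excluded middle, which is not intuitionistically valid.
A Kripke countermodel: worlds 0, 1; order generated by 0 \le 1; atoms true at each world — 0:{}; 1:{p}.
0 \nVdash p \lor \neg p: neither disjunct is forced at 0.
0 lacks atom p, so 0 \nVdash p.
So the root 0 does not force the formula.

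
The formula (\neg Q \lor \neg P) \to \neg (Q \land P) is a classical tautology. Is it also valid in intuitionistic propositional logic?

This is a constructively valid De Morgan direction (disjunction of negations to negated conjunction), which is intuitionistically derivable.
If \neg Q holds at a world then no accessible world forces Q, hence none forces Q \land P; likewise for \neg P.

Yes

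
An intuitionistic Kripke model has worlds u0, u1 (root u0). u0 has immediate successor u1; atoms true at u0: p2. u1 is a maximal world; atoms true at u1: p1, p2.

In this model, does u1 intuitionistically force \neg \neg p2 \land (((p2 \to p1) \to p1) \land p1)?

Yes

u1 \Vdash \neg \neg p2 \land (((p2 \to p1) \to p1) \land p1) since u1 forces both conjuncts.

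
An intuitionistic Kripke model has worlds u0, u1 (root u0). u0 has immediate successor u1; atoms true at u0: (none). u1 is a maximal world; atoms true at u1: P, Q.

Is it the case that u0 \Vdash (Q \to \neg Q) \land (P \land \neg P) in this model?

u0 \nVdash (Q \to \neg Q) \land (P \land \neg P) since u0 fails Q \to \neg Q.

No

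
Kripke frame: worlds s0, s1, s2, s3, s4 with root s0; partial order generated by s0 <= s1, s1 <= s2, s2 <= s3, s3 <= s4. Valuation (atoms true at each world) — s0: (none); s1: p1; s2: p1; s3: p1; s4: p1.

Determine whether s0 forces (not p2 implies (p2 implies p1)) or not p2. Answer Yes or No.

Yes

s0 forces (not p2 implies (p2 implies p1)) or not p2 via the disjunct not p2 implies (p2 implies p1).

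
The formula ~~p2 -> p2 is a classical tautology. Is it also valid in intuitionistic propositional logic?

No

This is double-negation elimination, which is not intuitionistically valid.
A Kripke countermodel: worlds 0, 1; order generated by 0 <= 1; atoms true at each world — 0:{}; 1:{p2}.
0 ||-/- ~~p2 -> p2: already at 0 itself, 0 ||- ~~p2 but 0 ||-/- p2.
0 lacks atom p2, so 0 ||-/- p2.
So the root 0 does not force the formula.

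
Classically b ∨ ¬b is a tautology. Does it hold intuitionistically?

No

This is the law of excluded middle, which is not intuitionistically valid.
A Kripke countermodel: worlds u0, u1; order generated by u0 ≤ u1; atoms true at each world — u0:{}; u1:{b}.
u0 ⊮ b ∨ ¬b: neither disjunct is forced at u0.
u0 lacks atom b, so u0 ⊮ b.
So the root u0 does not force the formula.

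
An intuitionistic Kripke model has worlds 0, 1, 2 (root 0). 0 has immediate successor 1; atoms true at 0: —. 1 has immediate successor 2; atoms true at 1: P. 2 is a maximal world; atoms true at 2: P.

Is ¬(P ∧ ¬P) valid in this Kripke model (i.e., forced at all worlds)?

0 ⊩ ¬(P ∧ ¬P): no world accessible from 0 forces P ∧ ¬P.
Since the root 0 forces ¬(P ∧ ¬P) and forcing is persistent (monotone upward), every world forces it.

Yes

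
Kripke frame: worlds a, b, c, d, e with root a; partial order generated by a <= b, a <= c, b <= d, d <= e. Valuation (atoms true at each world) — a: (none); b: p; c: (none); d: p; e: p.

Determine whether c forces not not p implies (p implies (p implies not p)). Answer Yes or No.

Yes

c forces not not p implies (p implies (p implies not p)) vacuously: no world accessible from c forces the antecedent not not p.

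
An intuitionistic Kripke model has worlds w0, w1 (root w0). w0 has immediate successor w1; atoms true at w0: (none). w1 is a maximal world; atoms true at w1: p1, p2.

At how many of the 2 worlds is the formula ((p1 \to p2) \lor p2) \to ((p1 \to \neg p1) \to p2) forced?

w0: forces it.
w1: forces it.
Worlds forcing the formula: {w0, w1}.

2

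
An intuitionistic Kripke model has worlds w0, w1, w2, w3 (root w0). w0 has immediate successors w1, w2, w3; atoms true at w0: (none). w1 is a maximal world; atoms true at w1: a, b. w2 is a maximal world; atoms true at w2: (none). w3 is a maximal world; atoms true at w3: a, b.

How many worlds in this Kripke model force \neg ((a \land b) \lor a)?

w0: does not force it — w0 \nVdash \neg ((a \land b) \lor a) since w1 is accessible from w0 and w1 \Vdash (a \land b) \lor a.
w1: does not force it — w1 \nVdash \neg ((a \land b) \lor a) since w1 is accessible from w1 and w1 \Vdash (a \land b) \lor a.
w2: forces it.
w3: does not force it.
Worlds forcing the formula: {w2}.

1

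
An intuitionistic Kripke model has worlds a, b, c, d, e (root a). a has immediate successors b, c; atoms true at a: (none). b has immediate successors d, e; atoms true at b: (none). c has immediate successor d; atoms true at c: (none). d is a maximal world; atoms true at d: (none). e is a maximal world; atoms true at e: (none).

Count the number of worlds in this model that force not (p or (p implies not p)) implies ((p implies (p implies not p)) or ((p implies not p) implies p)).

a: forces it.
b: forces it.
c: forces it.
d: forces it.
e: forces it.
Worlds forcing the formula: {a, b, c, d, e}.

5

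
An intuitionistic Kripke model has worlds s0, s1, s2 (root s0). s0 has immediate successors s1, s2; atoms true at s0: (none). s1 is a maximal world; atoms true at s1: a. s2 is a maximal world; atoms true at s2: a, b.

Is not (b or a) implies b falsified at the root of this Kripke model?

No

s0 forces not (b or a) implies b vacuously: no world accessible from s0 forces the antecedent not (b or a).
So the root s0 forces not (b or a) implies b; the model is not a countermodel.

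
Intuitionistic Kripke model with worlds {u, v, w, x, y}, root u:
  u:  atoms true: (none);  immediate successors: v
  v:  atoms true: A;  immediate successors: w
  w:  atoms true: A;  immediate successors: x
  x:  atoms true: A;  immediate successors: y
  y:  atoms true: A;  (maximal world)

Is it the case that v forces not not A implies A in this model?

v forces not not A implies A: every world accessible from v that forces not not A (namely v, w, x, y) also forces A.

Yes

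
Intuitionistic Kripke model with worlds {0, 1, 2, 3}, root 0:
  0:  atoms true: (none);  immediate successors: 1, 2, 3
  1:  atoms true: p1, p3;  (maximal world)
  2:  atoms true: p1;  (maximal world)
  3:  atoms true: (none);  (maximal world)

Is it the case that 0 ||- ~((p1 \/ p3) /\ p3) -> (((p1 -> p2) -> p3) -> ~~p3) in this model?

0 ||-/- ~((p1 \/ p3) /\ p3) -> (((p1 -> p2) -> p3) -> ~~p3): at the accessible world 2, 2 ||- ~((p1 \/ p3) /\ p3) but 2 ||-/- ((p1 -> p2) -> p3) -> ~~p3.
2 ||-/- ((p1 -> p2) -> p3) -> ~~p3: already at 2 itself, 2 ||- (p1 -> p2) -> p3 but 2 ||-/- ~~p3.
2 ||-/- ~~p3 since 2 is accessible from 2 and 2 ||- ~p3.
2 ||- ~p3: no world accessible from 2 forces p3.

No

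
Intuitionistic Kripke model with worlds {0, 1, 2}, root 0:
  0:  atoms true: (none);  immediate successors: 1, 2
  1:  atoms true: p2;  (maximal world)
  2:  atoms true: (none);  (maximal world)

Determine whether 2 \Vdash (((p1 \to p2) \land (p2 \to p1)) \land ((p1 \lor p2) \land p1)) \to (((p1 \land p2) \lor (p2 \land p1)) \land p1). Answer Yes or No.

Yes

2 \Vdash (((p1 \to p2) \land (p2 \to p1)) \land ((p1 \lor p2) \land p1)) \to (((p1 \land p2) \lor (p2 \land p1)) \land p1) vacuously: no world accessible from 2 forces the antecedent ((p1 \to p2) \land (p2 \to p1)) \land ((p1 \lor p2) \land p1).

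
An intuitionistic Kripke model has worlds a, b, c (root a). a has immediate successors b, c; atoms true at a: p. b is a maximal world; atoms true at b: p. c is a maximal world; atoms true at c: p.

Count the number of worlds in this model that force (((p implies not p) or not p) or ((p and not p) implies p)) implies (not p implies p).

3

a: forces it.
b: forces it.
c: forces it.
Worlds forcing the formula: {a, b, c}.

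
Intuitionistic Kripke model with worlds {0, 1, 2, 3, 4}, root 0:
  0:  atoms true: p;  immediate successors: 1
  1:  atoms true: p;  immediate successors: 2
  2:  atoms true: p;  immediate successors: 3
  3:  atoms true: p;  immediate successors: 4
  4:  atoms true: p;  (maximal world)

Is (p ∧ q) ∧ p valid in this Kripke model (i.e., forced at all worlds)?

Not every world: 0 ⊮ (p ∧ q) ∧ p.
0 ⊮ (p ∧ q) ∧ p since 0 fails p ∧ q.

No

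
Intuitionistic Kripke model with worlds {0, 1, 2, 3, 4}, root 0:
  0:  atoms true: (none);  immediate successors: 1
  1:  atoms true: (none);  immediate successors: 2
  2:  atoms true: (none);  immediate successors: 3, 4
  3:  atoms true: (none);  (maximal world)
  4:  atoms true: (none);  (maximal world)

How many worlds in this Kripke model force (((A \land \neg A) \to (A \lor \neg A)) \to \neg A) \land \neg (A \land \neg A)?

0: forces it.
1: forces it.
2: forces it.
3: forces it.
4: forces it.
Worlds forcing the formula: {0, 1, 2, 3, 4}.

5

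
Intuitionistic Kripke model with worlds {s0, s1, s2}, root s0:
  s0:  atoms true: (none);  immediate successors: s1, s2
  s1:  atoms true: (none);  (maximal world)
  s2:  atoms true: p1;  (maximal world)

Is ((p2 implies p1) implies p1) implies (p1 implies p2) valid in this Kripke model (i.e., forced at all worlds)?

No

Not every world: s0 does not force ((p2 implies p1) implies p1) implies (p1 implies p2).
s0 does not force ((p2 implies p1) implies p1) implies (p1 implies p2): at the accessible world s2, s2 forces (p2 implies p1) implies p1 but s2 does not force p1 implies p2.
s2 does not force p1 implies p2: already at s2 itself, s2 forces p1 but s2 does not force p2.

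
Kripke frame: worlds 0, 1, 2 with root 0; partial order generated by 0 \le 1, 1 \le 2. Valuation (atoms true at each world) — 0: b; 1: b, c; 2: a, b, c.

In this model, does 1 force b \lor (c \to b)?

1 \Vdash b \lor (c \to b) via the disjunct b.

Yes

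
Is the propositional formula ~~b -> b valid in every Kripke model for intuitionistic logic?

No

This is double-negation elimination, which is not intuitionistically valid.
A Kripke countermodel: worlds w0, w1; order generated by w0 <= w1; atoms true at each world — w0:{}; w1:{b}.
w0 ||-/- ~~b -> b: already at w0 itself, w0 ||- ~~b but w0 ||-/- b.
w0 lacks atom b, so w0 ||-/- b.
So the root w0 does not force the formula.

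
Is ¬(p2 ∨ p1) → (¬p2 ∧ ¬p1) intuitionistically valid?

This is a constructively valid De Morgan direction (negated disjunction to conjunction of negations), which is intuitionistically derivable.
From ¬(p2 ∨ p1): if p2 held then p2 ∨ p1 would, contradiction — so ¬p2; similarly ¬p1.

Yes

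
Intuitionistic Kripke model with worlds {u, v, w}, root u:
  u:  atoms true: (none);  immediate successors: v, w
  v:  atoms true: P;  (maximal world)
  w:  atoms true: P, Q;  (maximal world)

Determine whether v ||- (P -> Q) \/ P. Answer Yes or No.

v ||- (P -> Q) \/ P via the disjunct P.

Yes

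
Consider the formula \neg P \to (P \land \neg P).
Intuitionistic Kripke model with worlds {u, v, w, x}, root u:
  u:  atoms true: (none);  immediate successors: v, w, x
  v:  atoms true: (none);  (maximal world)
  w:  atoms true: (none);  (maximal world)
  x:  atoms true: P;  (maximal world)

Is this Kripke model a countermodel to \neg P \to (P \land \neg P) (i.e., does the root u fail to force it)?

Yes

u \nVdash \neg P \to (P \land \neg P): at the accessible world v, v \Vdash \neg P but v \nVdash P \land \neg P.
v \nVdash P \land \neg P since v fails P.
So the root u does not force \neg P \to (P \land \neg P); the model is a countermodel.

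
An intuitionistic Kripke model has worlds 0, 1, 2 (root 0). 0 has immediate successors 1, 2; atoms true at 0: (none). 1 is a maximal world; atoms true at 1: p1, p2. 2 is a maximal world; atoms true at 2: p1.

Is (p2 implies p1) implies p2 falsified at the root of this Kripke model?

0 does not force (p2 implies p1) implies p2: already at 0 itself, 0 forces p2 implies p1 but 0 does not force p2.
0 lacks atom p2, so 0 does not force p2.
So the root 0 does not force (p2 implies p1) implies p2; the model is a countermodel.

Yes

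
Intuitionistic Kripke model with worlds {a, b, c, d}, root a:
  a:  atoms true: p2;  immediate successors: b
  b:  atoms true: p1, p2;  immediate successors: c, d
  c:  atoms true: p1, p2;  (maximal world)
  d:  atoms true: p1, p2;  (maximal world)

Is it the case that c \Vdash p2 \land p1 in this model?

Yes

c \Vdash p2 \land p1 since c forces both conjuncts.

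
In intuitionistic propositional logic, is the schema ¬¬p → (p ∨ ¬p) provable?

No

This is a variant of double-negation elimination (deriving excluded middle from double negation), which is not intuitionistically valid.
A Kripke countermodel: worlds s0, s1; order generated by s0 ≤ s1; atoms true at each world — s0:{}; s1:{p}.
s0 ⊮ ¬¬p → (p ∨ ¬p): already at s0 itself, s0 ⊩ ¬¬p but s0 ⊮ p ∨ ¬p.
s0 ⊮ p ∨ ¬p: neither disjunct is forced at s0.
s0 lacks atom p, so s0 ⊮ p.
So the root s0 does not force the formula.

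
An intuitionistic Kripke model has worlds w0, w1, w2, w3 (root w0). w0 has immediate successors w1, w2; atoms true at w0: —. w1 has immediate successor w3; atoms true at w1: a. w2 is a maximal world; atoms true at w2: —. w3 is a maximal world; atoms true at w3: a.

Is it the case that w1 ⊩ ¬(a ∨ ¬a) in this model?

w1 ⊮ ¬(a ∨ ¬a) since w1 is accessible from w1 and w1 ⊩ a ∨ ¬a.
w1 ⊩ a ∨ ¬a via the disjunct a.

No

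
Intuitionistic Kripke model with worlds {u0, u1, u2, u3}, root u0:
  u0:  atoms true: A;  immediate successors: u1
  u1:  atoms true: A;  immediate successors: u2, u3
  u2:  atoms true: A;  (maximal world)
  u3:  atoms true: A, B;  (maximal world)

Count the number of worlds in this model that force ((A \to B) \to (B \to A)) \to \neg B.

u0: does not force it — u0 \nVdash ((A \to B) \to (B \to A)) \to \neg B: already at u0 itself, u0 \Vdash (A \to B) \to (B \to A) but u0 \nVdash \neg B.
u1: does not force it — u1 \nVdash ((A \to B) \to (B \to A)) \to \neg B: already at u1 itself, u1 \Vdash (A \to B) \to (B \to A) but u1 \nVdash \neg B.
u2: forces it.
u3: does not force it — u3 \nVdash ((A \to B) \to (B \to A)) \to \neg B: already at u3 itself, u3 \Vdash (A \to B) \to (B \to A) but u3 \nVdash \neg B.
Worlds forcing the formula: {u2}.

1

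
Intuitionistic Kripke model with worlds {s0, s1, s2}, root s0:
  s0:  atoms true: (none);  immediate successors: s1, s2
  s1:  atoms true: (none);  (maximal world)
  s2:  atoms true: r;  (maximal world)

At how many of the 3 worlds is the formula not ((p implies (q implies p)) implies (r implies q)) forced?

s0: does not force it — s0 does not force not ((p implies (q implies p)) implies (r implies q)) since s1 is accessible from s0 and s1 forces (p implies (q implies p)) implies (r implies q).
s1: does not force it — s1 does not force not ((p implies (q implies p)) implies (r implies q)) since s1 is accessible from s1 and s1 forces (p implies (q implies p)) implies (r implies q).
s2: forces it.
Worlds forcing the formula: {s2}.

1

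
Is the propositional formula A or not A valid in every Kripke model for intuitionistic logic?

This is the law of excluded middle, which is not intuitionistically valid.
A Kripke countermodel: worlds a, b; order generated by a <= b; atoms true at each world — a:{}; b:{A}.
a does not force A or not A: neither disjunct is forced at a.
a lacks atom A, so a does not force A.
So the root a does not force the formula.

No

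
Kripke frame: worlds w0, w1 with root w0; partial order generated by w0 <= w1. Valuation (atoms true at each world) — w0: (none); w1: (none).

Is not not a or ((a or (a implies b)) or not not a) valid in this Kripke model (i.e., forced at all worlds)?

w0 forces not not a or ((a or (a implies b)) or not not a) via the disjunct (a or (a implies b)) or not not a.
Since the root w0 forces not not a or ((a or (a implies b)) or not not a) and forcing is persistent (monotone upward), every world forces it.

Yes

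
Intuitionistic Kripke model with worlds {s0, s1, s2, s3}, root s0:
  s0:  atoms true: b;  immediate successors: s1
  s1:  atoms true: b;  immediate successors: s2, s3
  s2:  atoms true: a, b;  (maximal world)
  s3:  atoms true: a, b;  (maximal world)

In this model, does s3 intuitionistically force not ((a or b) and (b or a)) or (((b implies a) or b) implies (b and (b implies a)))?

Yes

s3 forces not ((a or b) and (b or a)) or (((b implies a) or b) implies (b and (b implies a))) via the disjunct ((b implies a) or b) implies (b and (b implies a)).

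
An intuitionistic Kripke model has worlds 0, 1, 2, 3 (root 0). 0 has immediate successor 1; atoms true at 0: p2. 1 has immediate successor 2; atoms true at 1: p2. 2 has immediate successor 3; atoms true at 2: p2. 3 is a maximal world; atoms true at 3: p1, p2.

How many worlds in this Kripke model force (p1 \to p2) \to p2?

4

0: forces it.
1: forces it.
2: forces it.
3: forces it.
Worlds forcing the formula: {0, 1, 2, 3}.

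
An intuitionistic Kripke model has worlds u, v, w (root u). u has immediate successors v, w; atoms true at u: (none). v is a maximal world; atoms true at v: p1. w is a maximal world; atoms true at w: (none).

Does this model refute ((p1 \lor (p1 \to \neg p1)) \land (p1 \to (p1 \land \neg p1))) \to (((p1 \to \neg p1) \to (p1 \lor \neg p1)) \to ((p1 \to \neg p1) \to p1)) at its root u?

Yes

u \nVdash ((p1 \lor (p1 \to \neg p1)) \land (p1 \to (p1 \land \neg p1))) \to (((p1 \to \neg p1) \to (p1 \lor \neg p1)) \to ((p1 \to \neg p1) \to p1)): at the accessible world w, w \Vdash (p1 \lor (p1 \to \neg p1)) \land (p1 \to (p1 \land \neg p1)) but w \nVdash ((p1 \to \neg p1) \to (p1 \lor \neg p1)) \to ((p1 \to \neg p1) \to p1).
w \nVdash ((p1 \to \neg p1) \to (p1 \lor \neg p1)) \to ((p1 \to \neg p1) \to p1): already at w itself, w \Vdash (p1 \to \neg p1) \to (p1 \lor \neg p1) but w \nVdash (p1 \to \neg p1) \to p1.
w \nVdash (p1 \to \neg p1) \to p1: already at w itself, w \Vdash p1 \to \neg p1 but w \nVdash p1.
w lacks atom p1, so w \nVdash p1.
So the root u does not force ((p1 \lor (p1 \to \neg p1)) \land (p1 \to (p1 \land \neg p1))) \to (((p1 \to \neg p1) \to (p1 \lor \neg p1)) \to ((p1 \to \neg p1) \to p1)); the model is a countermodel.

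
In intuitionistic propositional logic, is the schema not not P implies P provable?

This is double-negation elimination, which is not intuitionistically valid.
A Kripke countermodel: worlds s0, s1; order generated by s0 <= s1; atoms true at each world — s0:{}; s1:{P}.
s0 does not force not not P implies P: already at s0 itself, s0 forces not not P but s0 does not force P.
s0 lacks atom P, so s0 does not force P.
So the root s0 does not force the formula.

No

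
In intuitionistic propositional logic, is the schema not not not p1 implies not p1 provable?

This is triple-negation reduction, which is intuitionistically derivable.
Assume not not not p1 and suppose p1. Then not not p1 (double-negation introduction), contradicting not not not p1. So not p1.

Yes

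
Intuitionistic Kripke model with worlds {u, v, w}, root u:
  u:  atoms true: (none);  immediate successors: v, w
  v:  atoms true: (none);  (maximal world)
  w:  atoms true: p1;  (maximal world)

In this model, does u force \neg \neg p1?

u \nVdash \neg \neg p1 since v is accessible from u and v \Vdash \neg p1.
v \Vdash \neg p1: no world accessible from v forces p1.

No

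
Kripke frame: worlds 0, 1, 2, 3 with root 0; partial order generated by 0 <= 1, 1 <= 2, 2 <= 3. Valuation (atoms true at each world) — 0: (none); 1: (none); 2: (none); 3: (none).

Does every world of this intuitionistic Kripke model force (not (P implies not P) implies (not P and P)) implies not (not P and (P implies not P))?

Not every world: 0 does not force (not (P implies not P) implies (not P and P)) implies not (not P and (P implies not P)).
0 does not force (not (P implies not P) implies (not P and P)) implies not (not P and (P implies not P)): already at 0 itself, 0 forces not (P implies not P) implies (not P and P) but 0 does not force not (not P and (P implies not P)).
0 does not force not (not P and (P implies not P)) since 0 is accessible from 0 and 0 forces not P and (P implies not P).
0 forces not P and (P implies not P) since 0 forces both conjuncts.

No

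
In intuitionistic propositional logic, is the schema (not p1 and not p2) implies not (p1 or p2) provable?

This is a constructively valid De Morgan direction (conjunction of negations to negated disjunction), which is intuitionistically derivable.
If both not p1 and not p2 hold at a world, no accessible world forces p1 or forces p2, so none forces p1 or p2.

Yes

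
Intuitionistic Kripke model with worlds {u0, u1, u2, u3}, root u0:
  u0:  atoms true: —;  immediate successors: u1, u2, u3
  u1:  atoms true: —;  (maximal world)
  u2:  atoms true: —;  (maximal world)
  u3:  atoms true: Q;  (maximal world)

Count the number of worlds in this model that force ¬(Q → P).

u0: does not force it — u0 ⊮ ¬(Q → P) since u1 is accessible from u0 and u1 ⊩ Q → P.
u1: does not force it — u1 ⊮ ¬(Q → P) since u1 is accessible from u1 and u1 ⊩ Q → P.
u2: does not force it — u2 ⊮ ¬(Q → P) since u2 is accessible from u2 and u2 ⊩ Q → P.
u3: forces it.
Worlds forcing the formula: {u3}.

1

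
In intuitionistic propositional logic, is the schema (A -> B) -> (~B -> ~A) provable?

This is the forward direction of contraposition, which is intuitionistically derivable.
Assume A -> B and ~B. If A held then B would follow, contradicting ~B; so ~A.

Yes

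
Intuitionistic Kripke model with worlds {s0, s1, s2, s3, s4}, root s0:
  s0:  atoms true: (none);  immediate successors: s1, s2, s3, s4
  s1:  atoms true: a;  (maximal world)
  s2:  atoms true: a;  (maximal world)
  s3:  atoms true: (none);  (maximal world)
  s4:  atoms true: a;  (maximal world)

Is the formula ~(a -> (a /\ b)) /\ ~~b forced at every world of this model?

No

Not every world: s0 ||-/- ~(a -> (a /\ b)) /\ ~~b.
s0 ||-/- ~(a -> (a /\ b)) /\ ~~b since s0 fails ~(a -> (a /\ b)).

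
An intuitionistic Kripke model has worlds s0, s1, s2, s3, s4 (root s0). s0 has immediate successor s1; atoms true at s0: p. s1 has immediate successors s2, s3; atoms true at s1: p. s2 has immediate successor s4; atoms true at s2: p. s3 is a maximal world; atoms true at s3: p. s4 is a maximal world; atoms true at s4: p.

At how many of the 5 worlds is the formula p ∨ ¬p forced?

s0: forces it.
s1: forces it.
s2: forces it.
s3: forces it.
s4: forces it.
Worlds forcing the formula: {s0, s1, s2, s3, s4}.

5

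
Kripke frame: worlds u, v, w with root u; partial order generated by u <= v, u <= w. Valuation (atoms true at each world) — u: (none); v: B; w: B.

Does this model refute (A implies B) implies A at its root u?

Yes

u does not force (A implies B) implies A: already at u itself, u forces A implies B but u does not force A.
u lacks atom A, so u does not force A.
So the root u does not force (A implies B) implies A; the model is a countermodel.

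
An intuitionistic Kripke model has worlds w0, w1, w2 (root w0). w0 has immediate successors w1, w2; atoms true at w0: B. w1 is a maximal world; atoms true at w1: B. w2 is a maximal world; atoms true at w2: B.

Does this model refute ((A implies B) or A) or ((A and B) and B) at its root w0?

No

w0 forces ((A implies B) or A) or ((A and B) and B) via the disjunct (A implies B) or A.
So the root w0 forces ((A implies B) or A) or ((A and B) and B); the model is not a countermodel.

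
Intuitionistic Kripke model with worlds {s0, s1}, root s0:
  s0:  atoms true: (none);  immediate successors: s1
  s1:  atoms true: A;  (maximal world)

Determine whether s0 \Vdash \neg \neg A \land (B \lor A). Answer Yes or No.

s0 \nVdash \neg \neg A \land (B \lor A) since s0 fails B \lor A.

No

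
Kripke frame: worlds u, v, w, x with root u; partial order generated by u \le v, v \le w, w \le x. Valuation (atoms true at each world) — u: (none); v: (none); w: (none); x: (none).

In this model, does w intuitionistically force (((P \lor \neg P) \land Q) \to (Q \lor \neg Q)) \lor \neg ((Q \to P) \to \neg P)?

w \Vdash (((P \lor \neg P) \land Q) \to (Q \lor \neg Q)) \lor \neg ((Q \to P) \to \neg P) via the disjunct ((P \lor \neg P) \land Q) \to (Q \lor \neg Q).

Yes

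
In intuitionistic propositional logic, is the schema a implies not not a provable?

Yes

This is double-negation introduction, which is intuitionistically derivable.
If a world forces a then every accessible world forces a (persistence), so none forces not a; hence not not a.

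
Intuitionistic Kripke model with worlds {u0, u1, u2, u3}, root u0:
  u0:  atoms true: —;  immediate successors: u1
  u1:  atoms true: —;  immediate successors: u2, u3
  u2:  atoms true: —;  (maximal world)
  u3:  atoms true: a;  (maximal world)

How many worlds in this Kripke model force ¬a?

u0: does not force it — u0 ⊮ ¬a since u3 is accessible from u0 and u3 ⊩ a.
u1: does not force it — u1 ⊮ ¬a since u3 is accessible from u1 and u3 ⊩ a.
u2: forces it.
u3: does not force it — u3 ⊮ ¬a since u3 is accessible from u3 and u3 ⊩ a.
Worlds forcing the formula: {u2}.

1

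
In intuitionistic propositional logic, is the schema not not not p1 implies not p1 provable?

Yes

This is triple-negation reduction, which is intuitionistically derivable.
Assume not not not p1 and suppose p1. Then not not p1 (double-negation introduction), contradicting not not not p1. So not p1.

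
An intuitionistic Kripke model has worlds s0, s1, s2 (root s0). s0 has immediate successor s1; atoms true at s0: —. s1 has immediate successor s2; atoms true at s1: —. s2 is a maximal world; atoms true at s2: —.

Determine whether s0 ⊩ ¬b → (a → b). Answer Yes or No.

Yes

s0 ⊩ ¬b → (a → b): every world accessible from s0 that forces ¬b (namely s0, s1, s2) also forces a → b.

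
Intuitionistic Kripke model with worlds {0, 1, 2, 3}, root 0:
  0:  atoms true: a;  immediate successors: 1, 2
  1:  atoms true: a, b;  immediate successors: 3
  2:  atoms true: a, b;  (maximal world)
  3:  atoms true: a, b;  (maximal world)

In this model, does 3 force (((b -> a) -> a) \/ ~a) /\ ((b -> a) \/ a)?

Yes

3 ||- (((b -> a) -> a) \/ ~a) /\ ((b -> a) \/ a) since 3 forces both conjuncts.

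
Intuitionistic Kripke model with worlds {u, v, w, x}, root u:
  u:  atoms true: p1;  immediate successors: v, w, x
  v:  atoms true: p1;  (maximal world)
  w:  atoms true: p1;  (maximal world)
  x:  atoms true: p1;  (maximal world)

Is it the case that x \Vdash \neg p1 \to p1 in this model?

x \Vdash \neg p1 \to p1 vacuously: no world accessible from x forces the antecedent \neg p1.

Yes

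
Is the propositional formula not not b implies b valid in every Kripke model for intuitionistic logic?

No

This is double-negation elimination, which is not intuitionistically valid.
A Kripke countermodel: worlds w0, w1; order generated by w0 <= w1; atoms true at each world — w0:{}; w1:{b}.
w0 does not force not not b implies b: already at w0 itself, w0 forces not not b but w0 does not force b.
w0 lacks atom b, so w0 does not force b.
So the root w0 does not force the formula.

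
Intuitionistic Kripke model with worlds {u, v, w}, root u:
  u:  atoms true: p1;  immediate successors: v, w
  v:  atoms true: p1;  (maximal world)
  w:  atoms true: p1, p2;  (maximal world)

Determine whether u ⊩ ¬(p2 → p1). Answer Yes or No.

No

u ⊮ ¬(p2 → p1) since u is accessible from u and u ⊩ p2 → p1.
u ⊩ p2 → p1: every world accessible from u that forces p2 (namely w) also forces p1.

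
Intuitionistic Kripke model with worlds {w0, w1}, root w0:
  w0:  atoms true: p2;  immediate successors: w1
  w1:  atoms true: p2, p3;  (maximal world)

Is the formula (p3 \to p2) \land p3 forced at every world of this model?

No

Not every world: w0 \nVdash (p3 \to p2) \land p3.
w0 \nVdash (p3 \to p2) \land p3 since w0 fails p3.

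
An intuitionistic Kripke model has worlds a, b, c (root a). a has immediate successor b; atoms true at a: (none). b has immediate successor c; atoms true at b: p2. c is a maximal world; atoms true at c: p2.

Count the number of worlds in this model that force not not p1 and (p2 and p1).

a: does not force it — a does not force not not p1 and (p2 and p1) since a fails not not p1.
b: does not force it — b does not force not not p1 and (p2 and p1) since b fails not not p1.
c: does not force it.
Worlds forcing the formula: { }.

0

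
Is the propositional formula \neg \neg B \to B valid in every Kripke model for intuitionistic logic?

No

This is double-negation elimination, which is not intuitionistically valid.
A Kripke countermodel: worlds 0, 1; order generated by 0 \le 1; atoms true at each world — 0:{}; 1:{B}.
0 \nVdash \neg \neg B \to B: already at 0 itself, 0 \Vdash \neg \neg B but 0 \nVdash B.
0 lacks atom B, so 0 \nVdash B.
So the root 0 does not force the formula.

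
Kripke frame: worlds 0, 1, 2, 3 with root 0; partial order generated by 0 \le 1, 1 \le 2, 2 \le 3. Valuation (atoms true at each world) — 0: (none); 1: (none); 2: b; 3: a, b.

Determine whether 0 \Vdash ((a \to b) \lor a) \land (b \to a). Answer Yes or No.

No

0 \nVdash ((a \to b) \lor a) \land (b \to a) since 0 fails b \to a.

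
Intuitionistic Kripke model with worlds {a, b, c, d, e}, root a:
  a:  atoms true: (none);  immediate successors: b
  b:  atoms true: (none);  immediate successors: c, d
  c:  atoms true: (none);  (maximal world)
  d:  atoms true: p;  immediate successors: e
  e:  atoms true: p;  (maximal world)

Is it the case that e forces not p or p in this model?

Yes

e forces not p or p via the disjunct p.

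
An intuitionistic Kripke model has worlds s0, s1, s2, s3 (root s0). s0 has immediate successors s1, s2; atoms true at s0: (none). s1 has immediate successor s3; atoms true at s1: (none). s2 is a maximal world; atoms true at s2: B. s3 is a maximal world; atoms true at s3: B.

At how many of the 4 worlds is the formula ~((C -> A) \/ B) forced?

s0: does not force it — s0 ||-/- ~((C -> A) \/ B) since s0 is accessible from s0 and s0 ||- (C -> A) \/ B.
s1: does not force it.
s2: does not force it.
s3: does not force it.
Worlds forcing the formula: { }.

0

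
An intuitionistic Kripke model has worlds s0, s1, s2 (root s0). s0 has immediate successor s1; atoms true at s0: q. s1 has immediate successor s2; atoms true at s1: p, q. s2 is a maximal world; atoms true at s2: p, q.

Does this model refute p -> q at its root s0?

s0 ||- p -> q: every world accessible from s0 that forces p (namely s1, s2) also forces q.
So the root s0 forces p -> q; the model is not a countermodel.

No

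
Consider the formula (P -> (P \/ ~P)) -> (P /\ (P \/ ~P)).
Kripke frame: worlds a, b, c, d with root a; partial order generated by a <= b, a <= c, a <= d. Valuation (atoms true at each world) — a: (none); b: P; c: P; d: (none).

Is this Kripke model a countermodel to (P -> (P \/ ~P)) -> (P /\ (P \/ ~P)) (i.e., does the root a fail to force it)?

Yes

a ||-/- (P -> (P \/ ~P)) -> (P /\ (P \/ ~P)): already at a itself, a ||- P -> (P \/ ~P) but a ||-/- P /\ (P \/ ~P).
a ||-/- P /\ (P \/ ~P) since a fails P.
So the root a does not force (P -> (P \/ ~P)) -> (P /\ (P \/ ~P)); the model is a countermodel.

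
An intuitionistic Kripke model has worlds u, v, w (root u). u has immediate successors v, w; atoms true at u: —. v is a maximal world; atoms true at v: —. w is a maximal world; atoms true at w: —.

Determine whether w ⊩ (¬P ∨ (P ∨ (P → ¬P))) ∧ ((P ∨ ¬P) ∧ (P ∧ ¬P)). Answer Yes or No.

w ⊮ (¬P ∨ (P ∨ (P → ¬P))) ∧ ((P ∨ ¬P) ∧ (P ∧ ¬P)) since w fails (P ∨ ¬P) ∧ (P ∧ ¬P).

No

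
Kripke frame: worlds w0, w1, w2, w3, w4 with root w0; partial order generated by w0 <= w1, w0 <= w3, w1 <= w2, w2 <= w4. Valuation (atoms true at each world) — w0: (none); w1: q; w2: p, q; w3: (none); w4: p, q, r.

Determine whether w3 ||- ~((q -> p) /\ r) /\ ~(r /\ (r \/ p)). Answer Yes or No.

w3 ||- ~((q -> p) /\ r) /\ ~(r /\ (r \/ p)) since w3 forces both conjuncts.

Yes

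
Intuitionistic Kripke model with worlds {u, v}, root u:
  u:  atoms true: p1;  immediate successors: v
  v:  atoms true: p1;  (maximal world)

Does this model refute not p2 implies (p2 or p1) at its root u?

u forces not p2 implies (p2 or p1): every world accessible from u that forces not p2 (namely u, v) also forces p2 or p1.
So the root u forces not p2 implies (p2 or p1); the model is not a countermodel.

No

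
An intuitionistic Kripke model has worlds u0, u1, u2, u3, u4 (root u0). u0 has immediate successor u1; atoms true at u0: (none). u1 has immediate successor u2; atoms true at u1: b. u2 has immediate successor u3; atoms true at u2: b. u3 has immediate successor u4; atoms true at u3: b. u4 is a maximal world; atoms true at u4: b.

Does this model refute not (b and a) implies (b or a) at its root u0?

u0 does not force not (b and a) implies (b or a): already at u0 itself, u0 forces not (b and a) but u0 does not force b or a.
u0 does not force b or a: neither disjunct is forced at u0.
u0 lacks atom b, so u0 does not force b.
So the root u0 does not force not (b and a) implies (b or a); the model is a countermodel.

Yes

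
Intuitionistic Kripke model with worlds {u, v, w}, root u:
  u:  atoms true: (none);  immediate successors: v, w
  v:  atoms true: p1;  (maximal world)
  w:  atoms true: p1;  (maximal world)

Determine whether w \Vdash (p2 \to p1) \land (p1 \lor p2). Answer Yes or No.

w \Vdash (p2 \to p1) \land (p1 \lor p2) since w forces both conjuncts.

Yes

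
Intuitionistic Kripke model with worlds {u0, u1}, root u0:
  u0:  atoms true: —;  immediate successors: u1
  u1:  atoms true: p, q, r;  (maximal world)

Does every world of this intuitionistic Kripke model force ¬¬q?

u0 ⊩ ¬¬q: no world accessible from u0 forces ¬q.
Since the root u0 forces ¬¬q and forcing is persistent (monotone upward), every world forces it.

Yes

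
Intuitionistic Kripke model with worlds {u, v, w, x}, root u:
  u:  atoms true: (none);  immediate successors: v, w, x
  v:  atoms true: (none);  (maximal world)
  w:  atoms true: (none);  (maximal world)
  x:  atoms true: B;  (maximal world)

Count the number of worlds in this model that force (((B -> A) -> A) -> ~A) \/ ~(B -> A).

4

u: forces it.
v: forces it.
w: forces it.
x: forces it.
Worlds forcing the formula: {u, v, w, x}.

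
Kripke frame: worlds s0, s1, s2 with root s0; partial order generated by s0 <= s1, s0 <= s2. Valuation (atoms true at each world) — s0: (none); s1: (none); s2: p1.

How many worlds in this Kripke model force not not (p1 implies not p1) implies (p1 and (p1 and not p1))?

1

s0: does not force it — s0 does not force not not (p1 implies not p1) implies (p1 and (p1 and not p1)): at the accessible world s1, s1 forces not not (p1 implies not p1) but s1 does not force p1 and (p1 and not p1).
s1: does not force it — s1 does not force not not (p1 implies not p1) implies (p1 and (p1 and not p1)): already at s1 itself, s1 forces not not (p1 implies not p1) but s1 does not force p1 and (p1 and not p1).
s2: forces it.
Worlds forcing the formula: {s2}.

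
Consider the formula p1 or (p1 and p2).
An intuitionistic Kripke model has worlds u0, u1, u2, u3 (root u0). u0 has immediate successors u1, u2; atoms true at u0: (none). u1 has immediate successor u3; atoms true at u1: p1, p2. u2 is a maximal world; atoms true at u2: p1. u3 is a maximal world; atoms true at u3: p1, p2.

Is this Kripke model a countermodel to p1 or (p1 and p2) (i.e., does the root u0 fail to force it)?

Yes

u0 does not force p1 or (p1 and p2): neither disjunct is forced at u0.
u0 lacks atom p1, so u0 does not force p1.
So the root u0 does not force p1 or (p1 and p2); the model is a countermodel.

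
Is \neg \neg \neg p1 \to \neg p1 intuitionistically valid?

Yes

This is triple-negation reduction, which is intuitionistically derivable.
Assume \neg \neg \neg p1 and suppose p1. Then \neg \neg p1 (double-negation introduction), contradicting \neg \neg \neg p1. So \neg p1.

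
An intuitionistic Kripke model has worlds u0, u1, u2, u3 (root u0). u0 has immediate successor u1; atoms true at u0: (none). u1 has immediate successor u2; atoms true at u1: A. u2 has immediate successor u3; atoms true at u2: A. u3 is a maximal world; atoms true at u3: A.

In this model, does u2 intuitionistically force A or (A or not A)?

Yes

u2 forces A or (A or not A) via the disjunct A.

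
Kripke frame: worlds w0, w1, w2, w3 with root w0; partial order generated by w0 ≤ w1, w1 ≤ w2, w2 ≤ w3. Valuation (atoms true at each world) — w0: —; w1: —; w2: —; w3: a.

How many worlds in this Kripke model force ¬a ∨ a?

w0: does not force it — w0 ⊮ ¬a ∨ a: neither disjunct is forced at w0.
w1: does not force it.
w2: does not force it.
w3: forces it.
Worlds forcing the formula: {w3}.

1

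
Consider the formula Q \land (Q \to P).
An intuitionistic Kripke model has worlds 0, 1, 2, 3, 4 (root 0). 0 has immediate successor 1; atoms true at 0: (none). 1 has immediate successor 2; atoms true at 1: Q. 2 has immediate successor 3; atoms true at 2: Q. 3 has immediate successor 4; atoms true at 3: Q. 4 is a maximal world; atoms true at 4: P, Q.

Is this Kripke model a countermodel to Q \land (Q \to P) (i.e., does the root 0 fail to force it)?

0 \nVdash Q \land (Q \to P) since 0 fails Q.
So the root 0 does not force Q \land (Q \to P); the model is a countermodel.

Yes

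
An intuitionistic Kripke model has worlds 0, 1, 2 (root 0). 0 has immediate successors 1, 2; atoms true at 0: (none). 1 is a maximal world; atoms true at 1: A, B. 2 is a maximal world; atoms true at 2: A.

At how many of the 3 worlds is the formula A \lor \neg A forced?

2

0: does not force it — 0 \nVdash A \lor \neg A: neither disjunct is forced at 0.
1: forces it.
2: forces it.
Worlds forcing the formula: {1, 2}.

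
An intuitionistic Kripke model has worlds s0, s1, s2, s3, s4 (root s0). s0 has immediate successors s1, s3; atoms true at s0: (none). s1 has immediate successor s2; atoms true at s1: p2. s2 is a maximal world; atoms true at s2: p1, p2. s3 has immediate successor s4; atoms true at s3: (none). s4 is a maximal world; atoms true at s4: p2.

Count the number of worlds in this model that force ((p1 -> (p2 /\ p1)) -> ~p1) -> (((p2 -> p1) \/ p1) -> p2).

s0: forces it.
s1: forces it.
s2: forces it.
s3: forces it.
s4: forces it.
Worlds forcing the formula: {s0, s1, s2, s3, s4}.

5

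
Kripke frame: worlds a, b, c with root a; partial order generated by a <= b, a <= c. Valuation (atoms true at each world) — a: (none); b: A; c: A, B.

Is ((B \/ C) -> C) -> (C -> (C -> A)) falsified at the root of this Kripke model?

a ||- ((B \/ C) -> C) -> (C -> (C -> A)): every world accessible from a that forces (B \/ C) -> C (namely b) also forces C -> (C -> A).
So the root a forces ((B \/ C) -> C) -> (C -> (C -> A)); the model is not a countermodel.

No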